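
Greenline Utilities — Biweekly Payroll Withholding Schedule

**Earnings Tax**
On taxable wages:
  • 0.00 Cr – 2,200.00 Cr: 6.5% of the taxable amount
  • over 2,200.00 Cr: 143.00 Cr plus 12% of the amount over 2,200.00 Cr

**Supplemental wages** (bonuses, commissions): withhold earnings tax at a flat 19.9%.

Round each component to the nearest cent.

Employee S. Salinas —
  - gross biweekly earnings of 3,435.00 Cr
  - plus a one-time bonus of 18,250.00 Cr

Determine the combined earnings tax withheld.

Earnings Tax: taxable = 3,435.00 Cr
  143.00 Cr + 12% × (3,435.00 Cr − 2,200.00 Cr) = 143.00 Cr + 12% × 1,235.00 Cr = 291.20 Cr
Supplemental (19.9% flat on bonus): 19.9% × 18,250.00 Cr = 3,631.75 Cr
Total earnings tax: 291.20 Cr + 3,631.75 Cr = 3,922.95 Cr

3,922.95 Cr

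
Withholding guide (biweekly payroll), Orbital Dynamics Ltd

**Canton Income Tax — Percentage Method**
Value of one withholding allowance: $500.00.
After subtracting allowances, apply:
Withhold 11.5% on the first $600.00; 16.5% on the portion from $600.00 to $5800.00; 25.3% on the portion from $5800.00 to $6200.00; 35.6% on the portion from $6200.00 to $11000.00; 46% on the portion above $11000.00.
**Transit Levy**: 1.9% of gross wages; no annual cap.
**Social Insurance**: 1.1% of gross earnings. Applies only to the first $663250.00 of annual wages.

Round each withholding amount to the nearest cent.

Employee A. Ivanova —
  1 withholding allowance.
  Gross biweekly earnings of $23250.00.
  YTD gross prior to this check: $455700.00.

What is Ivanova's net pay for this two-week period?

Canton Income Tax: taxable = $23250.00 − 1×$500.00 = $22750.00
  $2737.00 + 46% × ($22750.00 − $11000.00) = $2737.00 + 46% × $11750.00 = $8142.00
Transit Levy: 1.9% × $23250.00 = $441.75
Social Insurance: 1.1% × $23250.00 = $255.75
Total withheld: $8142.00 + $441.75 + $255.75 = $8839.50
Net pay: $23250.00 − $8839.50 = $14410.50

$14410.50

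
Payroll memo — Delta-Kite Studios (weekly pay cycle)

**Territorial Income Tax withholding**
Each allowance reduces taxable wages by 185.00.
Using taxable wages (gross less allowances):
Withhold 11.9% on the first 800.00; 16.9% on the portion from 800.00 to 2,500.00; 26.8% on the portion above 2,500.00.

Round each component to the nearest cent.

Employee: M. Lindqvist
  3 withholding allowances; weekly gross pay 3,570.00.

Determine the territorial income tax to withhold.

520.52

Territorial Income Tax: taxable = 3,570.00 − 3×185.00 = 3,015.00
  382.50 + 26.8% × (3,015.00 − 2,500.00) = 382.50 + 26.8% × 515.00 = 520.52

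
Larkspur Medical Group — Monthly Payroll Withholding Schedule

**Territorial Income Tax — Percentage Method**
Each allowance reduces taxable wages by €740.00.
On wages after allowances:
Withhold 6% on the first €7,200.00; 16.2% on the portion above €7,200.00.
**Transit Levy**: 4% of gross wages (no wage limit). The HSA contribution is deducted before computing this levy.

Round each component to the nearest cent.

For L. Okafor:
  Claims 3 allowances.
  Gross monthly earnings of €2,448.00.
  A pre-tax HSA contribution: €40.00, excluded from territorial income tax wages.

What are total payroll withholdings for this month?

Territorial Income Tax: taxable = €2,448.00 − €40.00 − 3×€740.00 = €188.00
  6% × €188.00 = €11.28
Transit Levy: 4% × €2,408.00 = €96.32
Total: €11.28 + €96.32 = €107.60

€107.60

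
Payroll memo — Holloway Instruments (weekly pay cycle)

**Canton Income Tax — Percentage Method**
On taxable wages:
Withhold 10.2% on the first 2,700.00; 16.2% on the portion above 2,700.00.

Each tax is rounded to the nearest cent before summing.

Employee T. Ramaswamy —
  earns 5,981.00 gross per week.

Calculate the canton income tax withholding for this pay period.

806.92

Canton Income Tax: taxable = 5,981.00
  275.40 + 16.2% × (5,981.00 − 2,700.00) = 275.40 + 16.2% × 3,281.00 = 806.92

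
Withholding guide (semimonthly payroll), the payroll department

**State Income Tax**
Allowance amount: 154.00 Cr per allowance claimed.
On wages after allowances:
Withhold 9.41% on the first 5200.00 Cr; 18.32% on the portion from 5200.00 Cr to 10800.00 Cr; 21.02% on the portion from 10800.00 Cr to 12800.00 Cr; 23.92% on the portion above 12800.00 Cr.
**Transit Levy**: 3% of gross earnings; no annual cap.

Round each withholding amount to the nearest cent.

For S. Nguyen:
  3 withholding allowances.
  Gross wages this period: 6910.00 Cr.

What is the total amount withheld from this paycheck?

State Income Tax: taxable = 6910.00 Cr − 3×154.00 Cr = 6448.00 Cr
  489.32 Cr + 18.32% × (6448.00 Cr − 5200.00 Cr) = 489.32 Cr + 18.32% × 1248.00 Cr = 717.95 Cr
Transit Levy: 3% × 6910.00 Cr = 207.30 Cr
Total: 717.95 Cr + 207.30 Cr = 925.25 Cr

925.25 Cr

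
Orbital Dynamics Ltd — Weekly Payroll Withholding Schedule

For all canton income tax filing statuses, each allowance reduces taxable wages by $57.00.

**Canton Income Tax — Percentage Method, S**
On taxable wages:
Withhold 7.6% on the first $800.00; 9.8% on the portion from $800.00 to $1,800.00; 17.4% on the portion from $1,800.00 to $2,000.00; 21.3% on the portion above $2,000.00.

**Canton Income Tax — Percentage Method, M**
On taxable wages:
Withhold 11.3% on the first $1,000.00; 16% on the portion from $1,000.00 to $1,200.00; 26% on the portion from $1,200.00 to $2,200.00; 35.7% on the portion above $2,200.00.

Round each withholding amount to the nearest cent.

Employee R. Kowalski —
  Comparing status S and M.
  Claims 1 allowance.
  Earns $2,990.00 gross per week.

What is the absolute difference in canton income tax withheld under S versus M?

Canton Income Tax (S): taxable = $2,990.00 − 1×$57.00 = $2,933.00
  $193.60 + 21.3% × ($2,933.00 − $2,000.00) = $193.60 + 21.3% × $933.00 = $392.33
Canton Income Tax (M): taxable = $2,990.00 − 1×$57.00 = $2,933.00
  $405.00 + 35.7% × ($2,933.00 − $2,200.00) = $405.00 + 35.7% × $733.00 = $666.68
Difference: |$392.33 − $666.68| = $274.35 (higher under M)

$274.35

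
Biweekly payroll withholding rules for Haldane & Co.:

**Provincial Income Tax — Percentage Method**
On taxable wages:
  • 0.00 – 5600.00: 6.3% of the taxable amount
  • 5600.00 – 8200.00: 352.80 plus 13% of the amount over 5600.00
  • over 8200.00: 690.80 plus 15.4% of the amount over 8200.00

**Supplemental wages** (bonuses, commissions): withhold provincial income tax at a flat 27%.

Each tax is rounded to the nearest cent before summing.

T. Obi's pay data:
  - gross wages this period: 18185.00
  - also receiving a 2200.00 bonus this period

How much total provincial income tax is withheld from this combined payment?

2822.49

Provincial Income Tax: taxable = 18185.00
  690.80 + 15.4% × (18185.00 − 8200.00) = 690.80 + 15.4% × 9985.00 = 2228.49
Supplemental (27% flat on bonus): 27% × 2200.00 = 594.00
Total provincial income tax: 2228.49 + 594.00 = 2822.49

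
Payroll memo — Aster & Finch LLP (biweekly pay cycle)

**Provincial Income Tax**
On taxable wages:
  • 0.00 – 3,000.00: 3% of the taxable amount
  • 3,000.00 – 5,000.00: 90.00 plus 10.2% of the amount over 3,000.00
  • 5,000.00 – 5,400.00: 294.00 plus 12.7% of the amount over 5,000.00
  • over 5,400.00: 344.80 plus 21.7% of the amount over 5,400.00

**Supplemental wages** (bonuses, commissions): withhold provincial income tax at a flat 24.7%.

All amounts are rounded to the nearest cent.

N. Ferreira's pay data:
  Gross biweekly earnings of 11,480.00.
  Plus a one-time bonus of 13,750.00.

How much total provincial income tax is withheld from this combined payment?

Provincial Income Tax: taxable = 11,480.00
  344.80 + 21.7% × (11,480.00 − 5,400.00) = 344.80 + 21.7% × 6,080.00 = 1,664.16
Supplemental (24.7% flat on bonus): 24.7% × 13,750.00 = 3,396.25
Total provincial income tax: 1,664.16 + 3,396.25 = 5,060.41

5,060.41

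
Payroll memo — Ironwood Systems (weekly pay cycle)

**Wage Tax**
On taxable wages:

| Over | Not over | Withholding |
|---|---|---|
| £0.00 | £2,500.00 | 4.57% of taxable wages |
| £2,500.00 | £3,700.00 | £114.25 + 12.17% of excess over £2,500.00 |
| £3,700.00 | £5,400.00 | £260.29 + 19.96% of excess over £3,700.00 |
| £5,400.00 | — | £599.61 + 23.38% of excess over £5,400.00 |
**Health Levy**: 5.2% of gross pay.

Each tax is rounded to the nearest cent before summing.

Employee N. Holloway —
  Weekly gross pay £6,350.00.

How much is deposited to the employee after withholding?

£5,198.08

Wage Tax: taxable = £6,350.00
  £599.61 + 23.38% × (£6,350.00 − £5,400.00) = £599.61 + 23.38% × £950.00 = £821.72
Health Levy: 5.2% × £6,350.00 = £330.20
Total withheld: £821.72 + £330.20 = £1,151.92
Net pay: £6,350.00 − £1,151.92 = £5,198.08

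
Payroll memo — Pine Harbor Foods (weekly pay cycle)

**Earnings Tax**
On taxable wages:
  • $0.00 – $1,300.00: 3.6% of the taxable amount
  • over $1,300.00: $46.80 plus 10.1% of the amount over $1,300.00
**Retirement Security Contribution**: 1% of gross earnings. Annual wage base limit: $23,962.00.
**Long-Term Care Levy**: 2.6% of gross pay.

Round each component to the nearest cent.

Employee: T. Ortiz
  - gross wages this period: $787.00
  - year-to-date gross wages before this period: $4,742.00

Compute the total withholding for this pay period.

$56.66

Earnings Tax: taxable = $787.00
  3.6% × $787.00 = $28.33
Retirement Security Contribution: 1% × $787.00 = $7.87
Long-Term Care Levy: 2.6% × $787.00 = $20.46
Total: $28.33 + $7.87 + $20.46 = $56.66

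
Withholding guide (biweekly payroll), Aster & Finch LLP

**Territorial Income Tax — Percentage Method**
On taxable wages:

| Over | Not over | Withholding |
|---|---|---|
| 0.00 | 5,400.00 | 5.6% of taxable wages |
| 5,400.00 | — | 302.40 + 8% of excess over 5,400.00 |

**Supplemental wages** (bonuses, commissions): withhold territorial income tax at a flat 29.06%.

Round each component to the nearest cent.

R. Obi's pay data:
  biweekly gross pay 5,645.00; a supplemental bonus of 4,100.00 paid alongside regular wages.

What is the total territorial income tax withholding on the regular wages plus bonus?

Territorial Income Tax: taxable = 5,645.00
  302.40 + 8% × (5,645.00 − 5,400.00) = 302.40 + 8% × 245.00 = 322.00
Supplemental (29.06% flat on bonus): 29.06% × 4,100.00 = 1,191.46
Total territorial income tax: 322.00 + 1,191.46 = 1,513.46

1,513.46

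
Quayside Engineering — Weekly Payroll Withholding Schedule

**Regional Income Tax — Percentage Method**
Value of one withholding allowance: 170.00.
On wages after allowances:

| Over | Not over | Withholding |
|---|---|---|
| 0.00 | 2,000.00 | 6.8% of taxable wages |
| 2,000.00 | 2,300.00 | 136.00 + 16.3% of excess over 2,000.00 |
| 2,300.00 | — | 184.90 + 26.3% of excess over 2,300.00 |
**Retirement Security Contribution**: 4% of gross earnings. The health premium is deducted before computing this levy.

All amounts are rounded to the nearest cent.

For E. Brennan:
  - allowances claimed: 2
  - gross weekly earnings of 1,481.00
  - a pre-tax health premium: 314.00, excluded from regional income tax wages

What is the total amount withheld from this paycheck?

102.92

Regional Income Tax: taxable = 1,481.00 − 314.00 − 2×170.00 = 827.00
  6.8% × 827.00 = 56.24
Retirement Security Contribution: 4% × 1,167.00 = 46.68
Total: 56.24 + 46.68 = 102.92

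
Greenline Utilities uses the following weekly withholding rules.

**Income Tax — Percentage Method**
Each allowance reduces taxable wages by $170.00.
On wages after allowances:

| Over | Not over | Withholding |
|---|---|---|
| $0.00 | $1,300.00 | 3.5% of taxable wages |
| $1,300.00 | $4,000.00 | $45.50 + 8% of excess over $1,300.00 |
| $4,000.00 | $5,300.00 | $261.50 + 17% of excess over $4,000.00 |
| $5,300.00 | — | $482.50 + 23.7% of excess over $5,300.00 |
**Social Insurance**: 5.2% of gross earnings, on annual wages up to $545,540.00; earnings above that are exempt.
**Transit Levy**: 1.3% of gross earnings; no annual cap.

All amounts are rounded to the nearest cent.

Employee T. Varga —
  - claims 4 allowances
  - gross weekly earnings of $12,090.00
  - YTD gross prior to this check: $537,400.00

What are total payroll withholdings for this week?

Income Tax: taxable = $12,090.00 − 4×$170.00 = $11,410.00
  $482.50 + 23.7% × ($11,410.00 − $5,300.00) = $482.50 + 23.7% × $6,110.00 = $1,930.57
Social Insurance: cap $545,540.00 − YTD $537,400.00 = $8,140.00 subject; 5.2% × $8,140.00 = $423.28
Transit Levy: 1.3% × $12,090.00 = $157.17
Total: $1,930.57 + $423.28 + $157.17 = $2,511.02

$2,511.02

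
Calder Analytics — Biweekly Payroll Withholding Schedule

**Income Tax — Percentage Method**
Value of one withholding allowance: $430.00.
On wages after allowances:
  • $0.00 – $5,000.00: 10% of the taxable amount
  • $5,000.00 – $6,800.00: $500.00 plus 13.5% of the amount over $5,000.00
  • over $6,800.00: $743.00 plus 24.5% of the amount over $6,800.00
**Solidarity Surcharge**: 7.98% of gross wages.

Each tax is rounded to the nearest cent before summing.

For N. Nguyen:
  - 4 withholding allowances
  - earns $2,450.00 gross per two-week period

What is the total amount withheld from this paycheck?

$268.51

Income Tax: taxable = $2,450.00 − 4×$430.00 = $730.00
  10% × $730.00 = $73.00
Solidarity Surcharge: 7.98% × $2,450.00 = $195.51
Total: $73.00 + $195.51 = $268.51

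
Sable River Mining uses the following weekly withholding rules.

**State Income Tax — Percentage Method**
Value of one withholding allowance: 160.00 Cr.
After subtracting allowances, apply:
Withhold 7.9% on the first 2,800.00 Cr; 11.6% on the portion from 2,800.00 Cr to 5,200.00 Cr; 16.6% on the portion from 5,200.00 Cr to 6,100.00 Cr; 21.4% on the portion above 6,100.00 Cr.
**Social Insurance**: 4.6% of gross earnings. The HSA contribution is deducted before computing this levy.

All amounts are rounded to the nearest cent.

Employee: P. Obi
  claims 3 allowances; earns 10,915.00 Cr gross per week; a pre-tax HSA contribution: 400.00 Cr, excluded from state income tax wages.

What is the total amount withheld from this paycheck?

1,974.78 Cr

State Income Tax: taxable = 10,915.00 Cr − 400.00 Cr − 3×160.00 Cr = 10,035.00 Cr
  649.00 Cr + 21.4% × (10,035.00 Cr − 6,100.00 Cr) = 649.00 Cr + 21.4% × 3,935.00 Cr = 1,491.09 Cr
Social Insurance: 4.6% × 10,515.00 Cr = 483.69 Cr
Total: 1,491.09 Cr + 483.69 Cr = 1,974.78 Cr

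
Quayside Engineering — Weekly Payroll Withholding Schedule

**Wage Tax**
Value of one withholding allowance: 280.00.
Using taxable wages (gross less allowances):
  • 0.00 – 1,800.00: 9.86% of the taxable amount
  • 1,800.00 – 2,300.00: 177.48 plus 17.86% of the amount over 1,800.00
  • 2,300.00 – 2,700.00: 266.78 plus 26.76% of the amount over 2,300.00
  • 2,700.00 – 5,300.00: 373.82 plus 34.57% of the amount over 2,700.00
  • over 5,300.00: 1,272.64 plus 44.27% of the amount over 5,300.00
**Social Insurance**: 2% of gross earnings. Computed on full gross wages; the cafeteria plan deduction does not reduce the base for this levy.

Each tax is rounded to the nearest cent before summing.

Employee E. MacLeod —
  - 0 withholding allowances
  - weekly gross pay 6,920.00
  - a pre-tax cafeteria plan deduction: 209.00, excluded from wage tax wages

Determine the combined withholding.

Wage Tax: taxable = 6,920.00 − 209.00 = 6,711.00
  1,272.64 + 44.27% × (6,711.00 − 5,300.00) = 1,272.64 + 44.27% × 1,411.00 = 1,897.29
Social Insurance: 2% × 6,920.00 = 138.40
Total: 1,897.29 + 138.40 = 2,035.69

2,035.69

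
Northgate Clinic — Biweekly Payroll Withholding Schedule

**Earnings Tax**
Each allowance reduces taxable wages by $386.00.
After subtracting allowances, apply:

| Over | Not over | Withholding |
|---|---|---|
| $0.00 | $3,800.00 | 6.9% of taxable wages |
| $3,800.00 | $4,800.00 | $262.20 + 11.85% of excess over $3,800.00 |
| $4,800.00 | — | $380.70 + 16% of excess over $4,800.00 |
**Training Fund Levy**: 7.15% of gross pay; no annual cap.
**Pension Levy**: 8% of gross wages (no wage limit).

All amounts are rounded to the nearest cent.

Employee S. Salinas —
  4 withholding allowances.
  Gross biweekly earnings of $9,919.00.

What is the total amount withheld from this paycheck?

Earnings Tax: taxable = $9,919.00 − 4×$386.00 = $8,375.00
  $380.70 + 16% × ($8,375.00 − $4,800.00) = $380.70 + 16% × $3,575.00 = $952.70
Training Fund Levy: 7.15% × $9,919.00 = $709.21
Pension Levy: 8% × $9,919.00 = $793.52
Total: $952.70 + $709.21 + $793.52 = $2,455.43

$2,455.43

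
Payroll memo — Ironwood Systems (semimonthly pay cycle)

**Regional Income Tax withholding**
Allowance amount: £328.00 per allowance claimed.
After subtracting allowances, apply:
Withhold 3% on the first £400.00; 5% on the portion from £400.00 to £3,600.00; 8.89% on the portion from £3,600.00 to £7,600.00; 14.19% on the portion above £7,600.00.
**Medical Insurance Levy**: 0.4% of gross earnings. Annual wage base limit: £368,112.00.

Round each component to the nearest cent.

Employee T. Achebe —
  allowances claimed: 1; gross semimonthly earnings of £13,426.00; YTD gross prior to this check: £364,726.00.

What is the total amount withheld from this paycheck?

Regional Income Tax: taxable = £13,426.00 − 1×£328.00 = £13,098.00
  £527.60 + 14.19% × (£13,098.00 − £7,600.00) = £527.60 + 14.19% × £5,498.00 = £1,307.77
Medical Insurance Levy: cap £368,112.00 − YTD £364,726.00 = £3,386.00 subject; 0.4% × £3,386.00 = £13.54
Total: £1,307.77 + £13.54 = £1,321.31

£1,321.31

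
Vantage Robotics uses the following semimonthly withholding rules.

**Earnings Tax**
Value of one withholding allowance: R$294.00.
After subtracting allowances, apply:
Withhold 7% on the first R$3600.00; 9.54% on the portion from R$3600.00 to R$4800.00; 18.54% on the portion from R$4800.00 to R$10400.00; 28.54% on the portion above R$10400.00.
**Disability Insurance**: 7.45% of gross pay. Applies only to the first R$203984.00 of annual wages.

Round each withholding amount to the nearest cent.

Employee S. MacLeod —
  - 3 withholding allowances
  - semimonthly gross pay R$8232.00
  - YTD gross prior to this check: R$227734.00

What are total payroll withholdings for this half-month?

R$839.25

Earnings Tax: taxable = R$8232.00 − 3×R$294.00 = R$7350.00
  R$366.48 + 18.54% × (R$7350.00 − R$4800.00) = R$366.48 + 18.54% × R$2550.00 = R$839.25
Disability Insurance: YTD R$227734.00 ≥ cap R$203984.00 → R$0.00
Total: R$839.25 + R$0.00 = R$839.25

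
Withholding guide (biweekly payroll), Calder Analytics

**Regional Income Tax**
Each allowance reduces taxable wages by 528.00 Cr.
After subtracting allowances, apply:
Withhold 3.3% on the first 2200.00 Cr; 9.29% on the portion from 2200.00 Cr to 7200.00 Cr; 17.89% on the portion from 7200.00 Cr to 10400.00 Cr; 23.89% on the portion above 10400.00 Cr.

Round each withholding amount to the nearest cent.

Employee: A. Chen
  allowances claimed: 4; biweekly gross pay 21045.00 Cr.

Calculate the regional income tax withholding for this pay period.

Regional Income Tax: taxable = 21045.00 Cr − 4×528.00 Cr = 18933.00 Cr
  1109.58 Cr + 23.89% × (18933.00 Cr − 10400.00 Cr) = 1109.58 Cr + 23.89% × 8533.00 Cr = 3148.11 Cr

3148.11 Cr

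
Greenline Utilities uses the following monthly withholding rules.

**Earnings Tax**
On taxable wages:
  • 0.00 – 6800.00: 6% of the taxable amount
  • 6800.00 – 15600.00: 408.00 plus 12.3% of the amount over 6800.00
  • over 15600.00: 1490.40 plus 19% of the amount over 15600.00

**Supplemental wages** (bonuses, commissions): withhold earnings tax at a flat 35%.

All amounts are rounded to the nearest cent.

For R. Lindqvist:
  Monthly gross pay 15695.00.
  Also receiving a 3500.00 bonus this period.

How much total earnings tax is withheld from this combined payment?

Earnings Tax: taxable = 15695.00
  1490.40 + 19% × (15695.00 − 15600.00) = 1490.40 + 19% × 95.00 = 1508.45
Supplemental (35% flat on bonus): 35% × 3500.00 = 1225.00
Total earnings tax: 1508.45 + 1225.00 = 2733.45

2733.45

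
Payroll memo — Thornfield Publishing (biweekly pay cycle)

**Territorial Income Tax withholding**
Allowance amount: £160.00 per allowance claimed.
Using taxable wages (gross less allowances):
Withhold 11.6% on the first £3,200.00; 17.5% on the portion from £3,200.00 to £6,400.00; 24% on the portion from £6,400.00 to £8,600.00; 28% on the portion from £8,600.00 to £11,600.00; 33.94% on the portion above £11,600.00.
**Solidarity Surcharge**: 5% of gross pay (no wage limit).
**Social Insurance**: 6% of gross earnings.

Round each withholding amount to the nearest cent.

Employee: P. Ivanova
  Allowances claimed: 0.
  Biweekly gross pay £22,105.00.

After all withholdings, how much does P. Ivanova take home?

£13,808.85

Territorial Income Tax: taxable = £22,105.00
  £2,299.20 + 33.94% × (£22,105.00 − £11,600.00) = £2,299.20 + 33.94% × £10,505.00 = £5,864.60
Solidarity Surcharge: 5% × £22,105.00 = £1,105.25
Social Insurance: 6% × £22,105.00 = £1,326.30
Total withheld: £5,864.60 + £1,105.25 + £1,326.30 = £8,296.15
Net pay: £22,105.00 − £8,296.15 = £13,808.85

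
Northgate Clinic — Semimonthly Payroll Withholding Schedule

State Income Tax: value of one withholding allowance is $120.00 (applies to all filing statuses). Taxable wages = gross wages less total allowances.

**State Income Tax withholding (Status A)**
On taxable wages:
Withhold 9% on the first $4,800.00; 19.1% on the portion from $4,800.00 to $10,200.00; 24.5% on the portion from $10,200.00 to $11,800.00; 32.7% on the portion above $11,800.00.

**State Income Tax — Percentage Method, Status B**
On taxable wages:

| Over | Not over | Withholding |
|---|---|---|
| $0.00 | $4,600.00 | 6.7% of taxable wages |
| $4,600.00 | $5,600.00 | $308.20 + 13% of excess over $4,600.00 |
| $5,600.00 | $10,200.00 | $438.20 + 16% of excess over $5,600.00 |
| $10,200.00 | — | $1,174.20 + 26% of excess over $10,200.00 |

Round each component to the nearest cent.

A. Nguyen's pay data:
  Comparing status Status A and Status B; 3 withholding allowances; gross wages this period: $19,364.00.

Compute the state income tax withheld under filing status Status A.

State Income Tax (Status A): taxable = $19,364.00 − 3×$120.00 = $19,004.00
  $1,855.40 + 32.7% × ($19,004.00 − $11,800.00) = $1,855.40 + 32.7% × $7,204.00 = $4,211.11

$4,211.11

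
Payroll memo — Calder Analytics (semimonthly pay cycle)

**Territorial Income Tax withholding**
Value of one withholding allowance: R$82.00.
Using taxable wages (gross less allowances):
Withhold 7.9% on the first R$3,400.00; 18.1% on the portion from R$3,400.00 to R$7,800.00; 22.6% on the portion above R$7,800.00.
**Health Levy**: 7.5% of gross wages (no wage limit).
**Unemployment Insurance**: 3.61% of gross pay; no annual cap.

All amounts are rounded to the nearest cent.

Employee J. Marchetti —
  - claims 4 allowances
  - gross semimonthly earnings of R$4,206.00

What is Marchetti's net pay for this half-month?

Territorial Income Tax: taxable = R$4,206.00 − 4×R$82.00 = R$3,878.00
  R$268.60 + 18.1% × (R$3,878.00 − R$3,400.00) = R$268.60 + 18.1% × R$478.00 = R$355.12
Health Levy: 7.5% × R$4,206.00 = R$315.45
Unemployment Insurance: 3.61% × R$4,206.00 = R$151.84
Total withheld: R$355.12 + R$315.45 + R$151.84 = R$822.41
Net pay: R$4,206.00 − R$822.41 = R$3,383.59

R$3,383.59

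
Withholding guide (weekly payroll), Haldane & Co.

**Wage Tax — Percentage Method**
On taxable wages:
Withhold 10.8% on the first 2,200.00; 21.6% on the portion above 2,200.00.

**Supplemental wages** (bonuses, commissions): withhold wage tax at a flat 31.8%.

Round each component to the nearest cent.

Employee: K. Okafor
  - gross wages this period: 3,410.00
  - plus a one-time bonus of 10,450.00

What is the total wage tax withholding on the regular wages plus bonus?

Wage Tax: taxable = 3,410.00
  237.60 + 21.6% × (3,410.00 − 2,200.00) = 237.60 + 21.6% × 1,210.00 = 498.96
Supplemental (31.8% flat on bonus): 31.8% × 10,450.00 = 3,323.10
Total wage tax: 498.96 + 3,323.10 = 3,822.06

3,822.06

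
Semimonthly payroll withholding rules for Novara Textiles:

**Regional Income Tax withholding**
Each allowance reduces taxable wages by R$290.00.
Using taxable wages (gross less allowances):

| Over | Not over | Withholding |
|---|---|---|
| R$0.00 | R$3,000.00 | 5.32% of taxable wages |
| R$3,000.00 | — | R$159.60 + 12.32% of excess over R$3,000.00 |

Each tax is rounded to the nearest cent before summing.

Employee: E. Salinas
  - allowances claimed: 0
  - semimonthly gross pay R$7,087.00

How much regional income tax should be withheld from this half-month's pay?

R$663.12

Regional Income Tax: taxable = R$7,087.00
  R$159.60 + 12.32% × (R$7,087.00 − R$3,000.00) = R$159.60 + 12.32% × R$4,087.00 = R$663.12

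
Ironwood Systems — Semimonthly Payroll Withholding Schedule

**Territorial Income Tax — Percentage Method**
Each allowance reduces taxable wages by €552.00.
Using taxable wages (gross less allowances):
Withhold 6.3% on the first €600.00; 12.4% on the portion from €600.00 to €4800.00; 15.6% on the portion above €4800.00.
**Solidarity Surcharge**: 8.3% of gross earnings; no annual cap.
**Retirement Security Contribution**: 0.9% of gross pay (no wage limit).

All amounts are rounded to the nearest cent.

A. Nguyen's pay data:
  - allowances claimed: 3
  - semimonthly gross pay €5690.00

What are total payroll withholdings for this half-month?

Territorial Income Tax: taxable = €5690.00 − 3×€552.00 = €4034.00
  €37.80 + 12.4% × (€4034.00 − €600.00) = €37.80 + 12.4% × €3434.00 = €463.62
Solidarity Surcharge: 8.3% × €5690.00 = €472.27
Retirement Security Contribution: 0.9% × €5690.00 = €51.21
Total: €463.62 + €472.27 + €51.21 = €987.10

€987.10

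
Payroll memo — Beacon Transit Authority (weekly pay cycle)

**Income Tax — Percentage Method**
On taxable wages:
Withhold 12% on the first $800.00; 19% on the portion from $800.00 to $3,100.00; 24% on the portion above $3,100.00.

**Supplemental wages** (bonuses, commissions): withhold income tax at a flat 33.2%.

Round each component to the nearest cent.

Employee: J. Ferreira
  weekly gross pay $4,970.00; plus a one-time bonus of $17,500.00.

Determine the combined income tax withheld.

$6,791.80

Income Tax: taxable = $4,970.00
  $533.00 + 24% × ($4,970.00 − $3,100.00) = $533.00 + 24% × $1,870.00 = $981.80
Supplemental (33.2% flat on bonus): 33.2% × $17,500.00 = $5,810.00
Total income tax: $981.80 + $5,810.00 = $6,791.80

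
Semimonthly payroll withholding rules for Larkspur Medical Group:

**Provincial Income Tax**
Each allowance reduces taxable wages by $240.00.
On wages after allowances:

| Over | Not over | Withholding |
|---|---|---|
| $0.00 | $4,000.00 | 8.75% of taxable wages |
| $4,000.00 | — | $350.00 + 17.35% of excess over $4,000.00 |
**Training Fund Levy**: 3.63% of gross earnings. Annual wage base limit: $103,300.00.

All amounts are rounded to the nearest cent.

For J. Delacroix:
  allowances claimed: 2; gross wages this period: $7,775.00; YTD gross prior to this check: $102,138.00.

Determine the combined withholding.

Provincial Income Tax: taxable = $7,775.00 − 2×$240.00 = $7,295.00
  $350.00 + 17.35% × ($7,295.00 − $4,000.00) = $350.00 + 17.35% × $3,295.00 = $921.68
Training Fund Levy: cap $103,300.00 − YTD $102,138.00 = $1,162.00 subject; 3.63% × $1,162.00 = $42.18
Total: $921.68 + $42.18 = $963.86

$963.86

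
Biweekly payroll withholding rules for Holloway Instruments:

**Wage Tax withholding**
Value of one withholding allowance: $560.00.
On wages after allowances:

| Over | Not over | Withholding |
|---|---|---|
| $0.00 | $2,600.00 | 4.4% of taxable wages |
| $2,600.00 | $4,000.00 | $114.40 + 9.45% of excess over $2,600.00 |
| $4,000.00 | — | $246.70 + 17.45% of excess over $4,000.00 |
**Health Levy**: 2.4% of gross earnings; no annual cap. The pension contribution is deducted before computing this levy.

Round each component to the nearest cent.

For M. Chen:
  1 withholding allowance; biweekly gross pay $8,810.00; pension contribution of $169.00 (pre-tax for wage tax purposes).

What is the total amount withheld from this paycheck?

Wage Tax: taxable = $8,810.00 − $169.00 − 1×$560.00 = $8,081.00
  $246.70 + 17.45% × ($8,081.00 − $4,000.00) = $246.70 + 17.45% × $4,081.00 = $958.83
Health Levy: 2.4% × $8,641.00 = $207.38
Total: $958.83 + $207.38 = $1,166.21

$1,166.21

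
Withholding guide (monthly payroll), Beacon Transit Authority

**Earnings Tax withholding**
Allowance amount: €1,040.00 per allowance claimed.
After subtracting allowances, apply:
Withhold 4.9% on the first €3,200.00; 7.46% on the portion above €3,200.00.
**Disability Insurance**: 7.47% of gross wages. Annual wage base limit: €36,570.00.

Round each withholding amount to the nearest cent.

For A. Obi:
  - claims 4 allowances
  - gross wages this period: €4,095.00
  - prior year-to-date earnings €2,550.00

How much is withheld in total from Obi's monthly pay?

Earnings Tax: taxable = €4,095.00 − 4×€1,040.00 = €-65.00
  Taxable ≤ 0 → €0.00
Disability Insurance: 7.47% × €4,095.00 = €305.90
Total: €0.00 + €305.90 = €305.90

€305.90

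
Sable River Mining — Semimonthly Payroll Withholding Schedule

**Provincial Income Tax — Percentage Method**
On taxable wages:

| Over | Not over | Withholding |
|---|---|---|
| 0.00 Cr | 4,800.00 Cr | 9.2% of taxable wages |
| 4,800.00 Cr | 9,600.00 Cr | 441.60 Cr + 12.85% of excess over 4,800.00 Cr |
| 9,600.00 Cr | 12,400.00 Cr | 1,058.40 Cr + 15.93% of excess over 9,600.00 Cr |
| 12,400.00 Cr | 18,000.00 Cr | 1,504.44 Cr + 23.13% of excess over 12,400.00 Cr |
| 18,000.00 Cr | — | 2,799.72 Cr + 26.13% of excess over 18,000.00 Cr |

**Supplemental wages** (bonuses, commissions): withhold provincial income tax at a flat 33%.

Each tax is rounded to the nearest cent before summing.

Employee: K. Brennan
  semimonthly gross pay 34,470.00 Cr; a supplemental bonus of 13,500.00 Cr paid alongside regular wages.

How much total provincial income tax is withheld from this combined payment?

Provincial Income Tax: taxable = 34,470.00 Cr
  2,799.72 Cr + 26.13% × (34,470.00 Cr − 18,000.00 Cr) = 2,799.72 Cr + 26.13% × 16,470.00 Cr = 7,103.33 Cr
Supplemental (33% flat on bonus): 33% × 13,500.00 Cr = 4,455.00 Cr
Total provincial income tax: 7,103.33 Cr + 4,455.00 Cr = 11,558.33 Cr

11,558.33 Cr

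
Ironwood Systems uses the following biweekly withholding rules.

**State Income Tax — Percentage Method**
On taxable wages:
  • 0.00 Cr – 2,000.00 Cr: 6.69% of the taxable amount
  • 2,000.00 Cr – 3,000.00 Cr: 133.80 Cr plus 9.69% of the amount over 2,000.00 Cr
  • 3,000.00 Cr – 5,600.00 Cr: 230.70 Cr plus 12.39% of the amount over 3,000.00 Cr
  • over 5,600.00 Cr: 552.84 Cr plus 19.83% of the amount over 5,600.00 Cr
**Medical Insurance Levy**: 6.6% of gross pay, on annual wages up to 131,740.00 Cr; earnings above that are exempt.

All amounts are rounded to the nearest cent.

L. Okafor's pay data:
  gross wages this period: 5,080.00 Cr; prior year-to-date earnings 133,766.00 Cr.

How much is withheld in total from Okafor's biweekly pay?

State Income Tax: taxable = 5,080.00 Cr
  230.70 Cr + 12.39% × (5,080.00 Cr − 3,000.00 Cr) = 230.70 Cr + 12.39% × 2,080.00 Cr = 488.41 Cr
Medical Insurance Levy: YTD 133,766.00 Cr ≥ cap 131,740.00 Cr → 0.00 Cr
Total: 488.41 Cr + 0.00 Cr = 488.41 Cr

488.41 Cr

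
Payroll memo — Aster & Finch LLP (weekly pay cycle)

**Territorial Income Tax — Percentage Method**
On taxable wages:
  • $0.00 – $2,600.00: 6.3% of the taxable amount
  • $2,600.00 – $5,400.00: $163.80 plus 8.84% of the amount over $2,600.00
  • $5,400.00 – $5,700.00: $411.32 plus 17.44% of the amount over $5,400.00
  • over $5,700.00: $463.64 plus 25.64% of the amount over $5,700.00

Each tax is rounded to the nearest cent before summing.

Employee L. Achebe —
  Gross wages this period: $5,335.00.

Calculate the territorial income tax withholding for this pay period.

$405.57

Territorial Income Tax: taxable = $5,335.00
  $163.80 + 8.84% × ($5,335.00 − $2,600.00) = $163.80 + 8.84% × $2,735.00 = $405.57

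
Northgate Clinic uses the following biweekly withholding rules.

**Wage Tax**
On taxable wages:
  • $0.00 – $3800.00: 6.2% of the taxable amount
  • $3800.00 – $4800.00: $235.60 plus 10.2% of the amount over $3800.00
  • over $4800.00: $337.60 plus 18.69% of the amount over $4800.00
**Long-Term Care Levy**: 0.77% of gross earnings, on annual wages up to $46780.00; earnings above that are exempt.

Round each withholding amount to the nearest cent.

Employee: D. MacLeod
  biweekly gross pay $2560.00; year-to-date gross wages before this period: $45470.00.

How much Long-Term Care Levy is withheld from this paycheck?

Long-Term Care Levy: cap $46780.00 − YTD $45470.00 = $1310.00 subject; 0.77% × $1310.00 = $10.09

$10.09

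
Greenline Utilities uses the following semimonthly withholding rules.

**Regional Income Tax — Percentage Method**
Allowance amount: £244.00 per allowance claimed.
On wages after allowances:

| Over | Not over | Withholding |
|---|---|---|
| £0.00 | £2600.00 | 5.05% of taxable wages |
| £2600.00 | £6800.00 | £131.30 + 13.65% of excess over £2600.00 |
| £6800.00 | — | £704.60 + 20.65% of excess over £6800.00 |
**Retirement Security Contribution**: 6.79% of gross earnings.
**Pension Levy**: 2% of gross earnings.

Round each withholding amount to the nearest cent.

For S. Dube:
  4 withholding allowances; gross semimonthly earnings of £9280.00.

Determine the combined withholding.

Regional Income Tax: taxable = £9280.00 − 4×£244.00 = £8304.00
  £704.60 + 20.65% × (£8304.00 − £6800.00) = £704.60 + 20.65% × £1504.00 = £1015.18
Retirement Security Contribution: 6.79% × £9280.00 = £630.11
Pension Levy: 2% × £9280.00 = £185.60
Total: £1015.18 + £630.11 + £185.60 = £1830.89

£1830.89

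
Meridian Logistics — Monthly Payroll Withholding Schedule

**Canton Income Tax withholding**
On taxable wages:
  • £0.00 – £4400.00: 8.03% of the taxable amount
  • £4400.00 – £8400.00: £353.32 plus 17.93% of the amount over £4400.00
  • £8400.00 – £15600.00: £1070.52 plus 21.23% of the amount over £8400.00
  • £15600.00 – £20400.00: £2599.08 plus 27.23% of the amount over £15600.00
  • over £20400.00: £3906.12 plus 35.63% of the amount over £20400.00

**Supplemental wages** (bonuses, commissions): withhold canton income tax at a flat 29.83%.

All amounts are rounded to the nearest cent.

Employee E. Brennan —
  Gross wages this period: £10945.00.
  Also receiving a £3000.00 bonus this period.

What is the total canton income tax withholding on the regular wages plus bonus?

£2505.72

Canton Income Tax: taxable = £10945.00
  £1070.52 + 21.23% × (£10945.00 − £8400.00) = £1070.52 + 21.23% × £2545.00 = £1610.82
Supplemental (29.83% flat on bonus): 29.83% × £3000.00 = £894.90
Total canton income tax: £1610.82 + £894.90 = £2505.72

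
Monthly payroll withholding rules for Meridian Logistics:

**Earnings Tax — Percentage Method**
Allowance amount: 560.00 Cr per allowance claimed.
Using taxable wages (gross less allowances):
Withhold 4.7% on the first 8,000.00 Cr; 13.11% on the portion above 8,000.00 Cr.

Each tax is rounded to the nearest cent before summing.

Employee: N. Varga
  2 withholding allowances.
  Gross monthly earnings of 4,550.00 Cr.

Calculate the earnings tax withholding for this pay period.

161.21 Cr

Earnings Tax: taxable = 4,550.00 Cr − 2×560.00 Cr = 3,430.00 Cr
  4.7% × 3,430.00 Cr = 161.21 Cr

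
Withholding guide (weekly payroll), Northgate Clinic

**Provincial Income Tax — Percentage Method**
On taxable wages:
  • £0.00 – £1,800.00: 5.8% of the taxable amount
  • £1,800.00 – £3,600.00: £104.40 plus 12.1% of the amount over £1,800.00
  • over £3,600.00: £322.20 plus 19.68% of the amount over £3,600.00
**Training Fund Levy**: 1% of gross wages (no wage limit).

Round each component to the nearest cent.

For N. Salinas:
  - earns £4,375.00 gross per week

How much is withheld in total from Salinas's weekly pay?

£518.47

Provincial Income Tax: taxable = £4,375.00
  £322.20 + 19.68% × (£4,375.00 − £3,600.00) = £322.20 + 19.68% × £775.00 = £474.72
Training Fund Levy: 1% × £4,375.00 = £43.75
Total: £474.72 + £43.75 = £518.47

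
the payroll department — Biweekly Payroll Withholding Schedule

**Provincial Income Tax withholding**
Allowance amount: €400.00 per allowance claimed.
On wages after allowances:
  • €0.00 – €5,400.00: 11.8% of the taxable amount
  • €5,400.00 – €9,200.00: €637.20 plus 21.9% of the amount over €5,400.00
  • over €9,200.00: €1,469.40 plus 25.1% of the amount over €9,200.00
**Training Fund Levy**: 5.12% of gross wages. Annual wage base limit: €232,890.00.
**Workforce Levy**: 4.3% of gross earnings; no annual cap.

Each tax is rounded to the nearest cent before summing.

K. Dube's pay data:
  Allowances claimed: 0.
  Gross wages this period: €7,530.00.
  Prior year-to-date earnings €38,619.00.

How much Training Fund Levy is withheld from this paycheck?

€385.54

Training Fund Levy: 5.12% × €7,530.00 = €385.54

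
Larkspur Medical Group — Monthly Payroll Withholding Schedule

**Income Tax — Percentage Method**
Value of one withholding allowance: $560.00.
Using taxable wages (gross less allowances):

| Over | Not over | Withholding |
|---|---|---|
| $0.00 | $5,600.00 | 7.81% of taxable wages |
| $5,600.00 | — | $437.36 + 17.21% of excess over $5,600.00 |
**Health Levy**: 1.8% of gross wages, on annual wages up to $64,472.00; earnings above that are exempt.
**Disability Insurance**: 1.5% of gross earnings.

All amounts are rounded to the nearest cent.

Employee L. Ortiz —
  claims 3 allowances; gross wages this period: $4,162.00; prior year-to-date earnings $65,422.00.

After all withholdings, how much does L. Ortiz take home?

$3,905.73

Income Tax: taxable = $4,162.00 − 3×$560.00 = $2,482.00
  7.81% × $2,482.00 = $193.84
Health Levy: YTD $65,422.00 ≥ cap $64,472.00 → $0.00
Disability Insurance: 1.5% × $4,162.00 = $62.43
Total withheld: $193.84 + $0.00 + $62.43 = $256.27
Net pay: $4,162.00 − $256.27 = $3,905.73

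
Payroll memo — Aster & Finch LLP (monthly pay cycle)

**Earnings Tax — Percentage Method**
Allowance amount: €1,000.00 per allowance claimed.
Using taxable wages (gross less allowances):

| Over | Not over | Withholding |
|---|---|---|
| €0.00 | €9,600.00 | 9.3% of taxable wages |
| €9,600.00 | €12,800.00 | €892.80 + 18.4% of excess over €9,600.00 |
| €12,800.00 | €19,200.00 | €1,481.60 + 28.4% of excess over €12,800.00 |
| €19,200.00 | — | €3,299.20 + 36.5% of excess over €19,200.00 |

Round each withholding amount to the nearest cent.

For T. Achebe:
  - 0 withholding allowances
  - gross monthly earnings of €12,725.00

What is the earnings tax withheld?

Earnings Tax: taxable = €12,725.00
  €892.80 + 18.4% × (€12,725.00 − €9,600.00) = €892.80 + 18.4% × €3,125.00 = €1,467.80

€1,467.80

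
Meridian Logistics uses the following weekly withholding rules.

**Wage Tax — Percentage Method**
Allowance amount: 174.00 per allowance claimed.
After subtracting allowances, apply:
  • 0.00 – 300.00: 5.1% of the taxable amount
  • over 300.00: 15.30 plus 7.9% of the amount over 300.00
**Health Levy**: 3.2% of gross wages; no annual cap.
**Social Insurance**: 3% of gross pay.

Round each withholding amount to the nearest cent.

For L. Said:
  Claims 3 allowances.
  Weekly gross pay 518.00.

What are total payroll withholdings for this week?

Wage Tax: taxable = 518.00 − 3×174.00 = -4.00
  Taxable ≤ 0 → 0.00
Health Levy: 3.2% × 518.00 = 16.58
Social Insurance: 3% × 518.00 = 15.54
Total: 0.00 + 16.58 + 15.54 = 32.12

32.12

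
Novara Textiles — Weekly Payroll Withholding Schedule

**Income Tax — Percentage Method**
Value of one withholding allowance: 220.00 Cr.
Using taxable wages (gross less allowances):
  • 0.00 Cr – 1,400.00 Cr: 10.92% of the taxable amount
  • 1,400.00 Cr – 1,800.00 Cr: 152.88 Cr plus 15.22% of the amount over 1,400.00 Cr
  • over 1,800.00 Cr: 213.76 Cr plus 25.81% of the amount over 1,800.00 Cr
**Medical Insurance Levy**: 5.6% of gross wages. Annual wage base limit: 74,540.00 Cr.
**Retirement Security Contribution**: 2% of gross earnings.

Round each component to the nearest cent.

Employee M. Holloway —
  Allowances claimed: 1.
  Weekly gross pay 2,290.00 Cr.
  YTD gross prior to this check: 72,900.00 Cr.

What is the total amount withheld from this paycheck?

Income Tax: taxable = 2,290.00 Cr − 1×220.00 Cr = 2,070.00 Cr
  213.76 Cr + 25.81% × (2,070.00 Cr − 1,800.00 Cr) = 213.76 Cr + 25.81% × 270.00 Cr = 283.45 Cr
Medical Insurance Levy: cap 74,540.00 Cr − YTD 72,900.00 Cr = 1,640.00 Cr subject; 5.6% × 1,640.00 Cr = 91.84 Cr
Retirement Security Contribution: 2% × 2,290.00 Cr = 45.80 Cr
Total: 283.45 Cr + 91.84 Cr + 45.80 Cr = 421.09 Cr

421.09 Cr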